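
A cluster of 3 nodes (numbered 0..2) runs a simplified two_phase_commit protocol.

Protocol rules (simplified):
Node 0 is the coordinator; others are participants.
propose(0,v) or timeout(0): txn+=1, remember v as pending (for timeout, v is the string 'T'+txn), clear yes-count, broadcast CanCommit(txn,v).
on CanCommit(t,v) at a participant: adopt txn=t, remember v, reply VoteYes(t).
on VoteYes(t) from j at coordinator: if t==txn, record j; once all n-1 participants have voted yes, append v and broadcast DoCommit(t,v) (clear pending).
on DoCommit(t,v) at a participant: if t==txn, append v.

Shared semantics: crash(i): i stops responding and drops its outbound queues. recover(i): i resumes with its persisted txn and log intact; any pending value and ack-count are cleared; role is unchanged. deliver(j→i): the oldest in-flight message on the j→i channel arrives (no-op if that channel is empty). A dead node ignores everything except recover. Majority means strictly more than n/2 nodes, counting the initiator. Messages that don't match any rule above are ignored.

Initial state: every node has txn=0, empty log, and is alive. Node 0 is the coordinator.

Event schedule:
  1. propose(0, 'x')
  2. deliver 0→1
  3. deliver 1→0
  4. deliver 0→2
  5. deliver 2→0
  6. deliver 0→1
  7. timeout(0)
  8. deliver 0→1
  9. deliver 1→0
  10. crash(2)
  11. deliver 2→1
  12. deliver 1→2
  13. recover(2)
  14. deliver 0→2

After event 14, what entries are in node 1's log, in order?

[1] propose(0,'x') → N0(coor t1 [-])
[2] deliver 0→1 → N1(part t1 [-])
[3] deliver 1→0 → ∅
[4] deliver 0→2 → N2(part t1 [-])
[5] deliver 2→0 → N0(coor t1 [x])
[6] deliver 0→1 → N1(part t1 [x])
[7] timeout(0) → N0(coor t2 [x])
[8] deliver 0→1 → N1(part t2 [x])
[9] deliver 1→0 → ∅
[10] crash(2) → N2(✗part t1 [-])
[11] deliver 2→1 → ∅
[12] deliver 1→2 → ∅
[13] recover(2) → N2(part t1 [-])
[14] deliver 0→2 → N2(part t1 [x])

x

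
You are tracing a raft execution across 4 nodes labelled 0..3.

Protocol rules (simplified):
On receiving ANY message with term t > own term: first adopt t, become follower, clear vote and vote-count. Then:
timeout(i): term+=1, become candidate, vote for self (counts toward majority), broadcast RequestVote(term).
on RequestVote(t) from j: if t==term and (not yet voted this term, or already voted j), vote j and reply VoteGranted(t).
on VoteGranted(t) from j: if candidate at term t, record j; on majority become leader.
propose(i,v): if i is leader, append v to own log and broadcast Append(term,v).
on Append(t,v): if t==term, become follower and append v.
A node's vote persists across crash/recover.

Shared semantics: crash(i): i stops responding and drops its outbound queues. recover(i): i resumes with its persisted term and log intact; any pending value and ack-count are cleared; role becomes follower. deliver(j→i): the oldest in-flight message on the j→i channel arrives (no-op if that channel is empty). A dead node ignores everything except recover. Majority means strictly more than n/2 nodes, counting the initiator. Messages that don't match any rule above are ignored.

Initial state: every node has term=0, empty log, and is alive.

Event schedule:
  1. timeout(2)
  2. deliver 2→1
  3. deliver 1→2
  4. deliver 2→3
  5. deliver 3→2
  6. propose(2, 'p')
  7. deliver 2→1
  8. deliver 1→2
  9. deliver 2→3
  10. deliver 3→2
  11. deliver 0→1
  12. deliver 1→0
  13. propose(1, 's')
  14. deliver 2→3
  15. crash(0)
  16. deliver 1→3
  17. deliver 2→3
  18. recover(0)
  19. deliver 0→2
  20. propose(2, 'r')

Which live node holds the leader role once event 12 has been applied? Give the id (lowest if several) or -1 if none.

1. timeout(2):  <2:cand t1 ->
2. deliver 2→1:  <1:foll t1 ->
3. deliver 1→2:  nop
4. deliver 2→3:  <3:foll t1 ->
5. deliver 3→2:  <2:lead t1 ->
6. propose(2,'p'):  <2:lead t1 p>
7. deliver 2→1:  <1:foll t1 p>
8. deliver 1→2:  nop
9. deliver 2→3:  <3:foll t1 p>
10. deliver 3→2:  nop
11. deliver 0→1:  nop
12. deliver 1→0:  nop

2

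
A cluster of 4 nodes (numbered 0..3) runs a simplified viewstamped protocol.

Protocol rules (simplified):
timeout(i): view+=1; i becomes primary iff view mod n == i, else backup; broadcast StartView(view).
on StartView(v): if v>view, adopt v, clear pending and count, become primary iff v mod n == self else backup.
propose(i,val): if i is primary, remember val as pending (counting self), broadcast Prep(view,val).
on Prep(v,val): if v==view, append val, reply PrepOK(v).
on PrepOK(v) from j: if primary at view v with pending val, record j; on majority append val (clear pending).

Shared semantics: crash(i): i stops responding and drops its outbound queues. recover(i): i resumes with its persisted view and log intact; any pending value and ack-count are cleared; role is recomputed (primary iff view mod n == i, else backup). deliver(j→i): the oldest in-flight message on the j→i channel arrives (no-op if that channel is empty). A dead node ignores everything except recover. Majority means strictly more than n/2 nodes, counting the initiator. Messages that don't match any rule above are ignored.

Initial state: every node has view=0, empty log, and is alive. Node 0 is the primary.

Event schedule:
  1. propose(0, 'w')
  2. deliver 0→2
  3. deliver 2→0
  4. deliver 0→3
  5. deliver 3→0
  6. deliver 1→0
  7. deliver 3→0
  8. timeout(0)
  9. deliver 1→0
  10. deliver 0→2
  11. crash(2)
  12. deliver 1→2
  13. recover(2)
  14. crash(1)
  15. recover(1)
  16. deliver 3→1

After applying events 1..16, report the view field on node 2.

1

step 1 propose(0,'w'): —
step 2 deliver 0→2: 2={back,v=0,log=w}
step 3 deliver 2→0: —
step 4 deliver 0→3: 3={back,v=0,log=w}
step 5 deliver 3→0: 0={prim,v=0,log=w}
step 6 deliver 1→0: —
step 7 deliver 3→0: —
step 8 timeout(0): 0={back,v=1,log=w}
step 9 deliver 1→0: —
step 10 deliver 0→2: 2={back,v=1,log=w}
step 11 crash(2): 2={✗back,v=1,log=w}
step 12 deliver 1→2: —
step 13 recover(2): 2={back,v=1,log=w}
step 14 crash(1): 1={✗back,v=0,log=-}
step 15 recover(1): 1={back,v=0,log=-}
step 16 deliver 3→1: —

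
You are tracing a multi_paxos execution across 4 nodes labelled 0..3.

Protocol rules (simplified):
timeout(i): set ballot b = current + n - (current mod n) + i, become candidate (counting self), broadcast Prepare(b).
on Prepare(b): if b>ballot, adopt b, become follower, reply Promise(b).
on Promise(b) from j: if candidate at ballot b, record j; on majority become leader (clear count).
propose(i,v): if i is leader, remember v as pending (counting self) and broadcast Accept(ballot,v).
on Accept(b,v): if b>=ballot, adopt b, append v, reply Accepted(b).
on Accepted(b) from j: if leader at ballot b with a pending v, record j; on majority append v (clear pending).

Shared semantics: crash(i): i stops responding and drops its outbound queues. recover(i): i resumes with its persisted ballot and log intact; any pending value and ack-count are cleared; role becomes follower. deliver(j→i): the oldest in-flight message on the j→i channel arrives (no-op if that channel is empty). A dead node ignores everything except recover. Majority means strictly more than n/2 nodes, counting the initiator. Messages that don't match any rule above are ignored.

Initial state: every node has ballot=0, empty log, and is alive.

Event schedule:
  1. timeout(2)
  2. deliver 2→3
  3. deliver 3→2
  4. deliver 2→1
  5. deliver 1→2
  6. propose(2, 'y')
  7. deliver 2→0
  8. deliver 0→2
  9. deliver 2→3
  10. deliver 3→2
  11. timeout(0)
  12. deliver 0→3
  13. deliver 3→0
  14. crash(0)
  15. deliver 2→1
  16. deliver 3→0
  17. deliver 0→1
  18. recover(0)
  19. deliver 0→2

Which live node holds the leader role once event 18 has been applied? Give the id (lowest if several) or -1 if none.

2

e1 timeout(2): 2[cand,b=6,-]
e2 deliver 2→3: 3[foll,b=6,-]
e3 deliver 3→2: ·
e4 deliver 2→1: 1[foll,b=6,-]
e5 deliver 1→2: 2[lead,b=6,-]
e6 propose(2,'y'): ·
e7 deliver 2→0: 0[foll,b=6,-]
e8 deliver 0→2: ·
e9 deliver 2→3: 3[foll,b=6,y]
e10 deliver 3→2: ·
e11 timeout(0): 0[cand,b=8,-]
e12 deliver 0→3: 3[foll,b=8,y]
e13 deliver 3→0: ·
e14 crash(0): 0[✗cand,b=8,-]
e15 deliver 2→1: 1[foll,b=6,y]
e16 deliver 3→0: ·
e17 deliver 0→1: ·
e18 recover(0): 0[foll,b=8,-]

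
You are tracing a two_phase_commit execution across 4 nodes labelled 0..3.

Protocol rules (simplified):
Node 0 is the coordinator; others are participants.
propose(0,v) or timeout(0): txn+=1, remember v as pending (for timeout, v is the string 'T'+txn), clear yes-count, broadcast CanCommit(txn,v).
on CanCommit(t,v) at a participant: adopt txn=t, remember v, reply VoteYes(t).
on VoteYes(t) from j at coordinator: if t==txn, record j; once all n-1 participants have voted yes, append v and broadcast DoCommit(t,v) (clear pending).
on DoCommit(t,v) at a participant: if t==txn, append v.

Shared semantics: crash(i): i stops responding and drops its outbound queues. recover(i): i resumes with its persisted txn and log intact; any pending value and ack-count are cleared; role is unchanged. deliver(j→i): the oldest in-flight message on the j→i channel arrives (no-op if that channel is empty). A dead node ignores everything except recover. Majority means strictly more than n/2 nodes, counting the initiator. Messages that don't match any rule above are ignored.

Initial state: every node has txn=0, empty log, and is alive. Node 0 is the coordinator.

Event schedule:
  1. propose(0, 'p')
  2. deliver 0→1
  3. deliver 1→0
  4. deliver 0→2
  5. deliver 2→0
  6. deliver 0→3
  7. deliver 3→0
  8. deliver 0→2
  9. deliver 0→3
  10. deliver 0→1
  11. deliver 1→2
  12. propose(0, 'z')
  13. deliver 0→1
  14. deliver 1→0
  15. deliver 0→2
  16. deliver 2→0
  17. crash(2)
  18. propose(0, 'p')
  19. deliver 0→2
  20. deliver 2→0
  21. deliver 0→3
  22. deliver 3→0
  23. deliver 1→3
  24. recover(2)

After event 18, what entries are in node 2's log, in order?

after 1 — propose(0,'p'): n0:coor/t1/[-]
after 2 — deliver 0→1: n1:part/t1/[-]
after 3 — deliver 1→0: ·
after 4 — deliver 0→2: n2:part/t1/[-]
after 5 — deliver 2→0: ·
after 6 — deliver 0→3: n3:part/t1/[-]
after 7 — deliver 3→0: n0:coor/t1/[p]
after 8 — deliver 0→2: n2:part/t1/[p]
after 9 — deliver 0→3: n3:part/t1/[p]
after 10 — deliver 0→1: n1:part/t1/[p]
after 11 — deliver 1→2: ·
after 12 — propose(0,'z'): n0:coor/t2/[p]
after 13 — deliver 0→1: n1:part/t2/[p]
after 14 — deliver 1→0: ·
after 15 — deliver 0→2: n2:part/t2/[p]
after 16 — deliver 2→0: ·
after 17 — crash(2): n2:✗part/t2/[p]
after 18 — propose(0,'p'): n0:coor/t3/[p]

p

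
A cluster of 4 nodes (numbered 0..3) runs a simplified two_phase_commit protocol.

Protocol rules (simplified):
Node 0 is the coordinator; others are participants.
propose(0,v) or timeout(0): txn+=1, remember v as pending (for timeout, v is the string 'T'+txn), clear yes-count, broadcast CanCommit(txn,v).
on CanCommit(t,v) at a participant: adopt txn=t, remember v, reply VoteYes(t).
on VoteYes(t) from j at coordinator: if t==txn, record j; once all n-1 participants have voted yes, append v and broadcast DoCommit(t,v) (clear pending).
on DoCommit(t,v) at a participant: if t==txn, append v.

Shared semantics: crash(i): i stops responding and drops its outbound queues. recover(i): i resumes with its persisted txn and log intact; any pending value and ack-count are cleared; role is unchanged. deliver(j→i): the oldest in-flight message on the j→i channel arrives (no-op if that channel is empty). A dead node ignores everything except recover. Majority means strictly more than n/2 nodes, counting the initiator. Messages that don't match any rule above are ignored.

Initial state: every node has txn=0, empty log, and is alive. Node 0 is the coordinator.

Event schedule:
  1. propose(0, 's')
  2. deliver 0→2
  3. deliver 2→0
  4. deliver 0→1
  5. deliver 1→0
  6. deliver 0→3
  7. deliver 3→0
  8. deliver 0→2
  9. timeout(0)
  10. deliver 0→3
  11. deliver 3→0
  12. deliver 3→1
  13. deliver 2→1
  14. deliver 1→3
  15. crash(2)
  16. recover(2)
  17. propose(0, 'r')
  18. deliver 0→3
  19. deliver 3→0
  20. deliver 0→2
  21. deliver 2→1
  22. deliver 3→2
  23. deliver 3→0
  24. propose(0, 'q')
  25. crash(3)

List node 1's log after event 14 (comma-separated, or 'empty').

[1] propose(0,'s') → N0(coor t1 [-])
[2] deliver 0→2 → N2(part t1 [-])
[3] deliver 2→0 → ∅
[4] deliver 0→1 → N1(part t1 [-])
[5] deliver 1→0 → ∅
[6] deliver 0→3 → N3(part t1 [-])
[7] deliver 3→0 → N0(coor t1 [s])
[8] deliver 0→2 → N2(part t1 [s])
[9] timeout(0) → N0(coor t2 [s])
[10] deliver 0→3 → N3(part t1 [s])
[11] deliver 3→0 → ∅
[12] deliver 3→1 → ∅
[13] deliver 2→1 → ∅
[14] deliver 1→3 → ∅

empty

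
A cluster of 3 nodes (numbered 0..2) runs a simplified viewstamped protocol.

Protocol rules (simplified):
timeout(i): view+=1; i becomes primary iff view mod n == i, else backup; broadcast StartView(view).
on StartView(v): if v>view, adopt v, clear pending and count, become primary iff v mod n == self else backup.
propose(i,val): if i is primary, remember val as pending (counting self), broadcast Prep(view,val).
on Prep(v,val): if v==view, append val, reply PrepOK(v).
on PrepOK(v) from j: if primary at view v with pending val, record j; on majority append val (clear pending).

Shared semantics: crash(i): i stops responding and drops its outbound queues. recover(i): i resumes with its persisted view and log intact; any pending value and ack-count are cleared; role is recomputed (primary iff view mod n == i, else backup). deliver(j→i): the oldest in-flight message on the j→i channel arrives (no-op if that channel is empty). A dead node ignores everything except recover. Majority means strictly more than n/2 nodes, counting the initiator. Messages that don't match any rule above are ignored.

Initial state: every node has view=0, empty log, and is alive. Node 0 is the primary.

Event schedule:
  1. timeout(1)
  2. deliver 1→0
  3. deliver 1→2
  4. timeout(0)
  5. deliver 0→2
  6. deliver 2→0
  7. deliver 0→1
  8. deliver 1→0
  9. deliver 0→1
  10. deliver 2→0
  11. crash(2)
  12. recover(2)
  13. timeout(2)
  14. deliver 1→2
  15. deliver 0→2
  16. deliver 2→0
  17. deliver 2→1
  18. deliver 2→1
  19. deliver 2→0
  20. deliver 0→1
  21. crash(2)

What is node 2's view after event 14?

3

after 1 — timeout(1): n1:prim/v1/[-]
after 2 — deliver 1→0: n0:back/v1/[-]
after 3 — deliver 1→2: n2:back/v1/[-]
after 4 — timeout(0): n0:back/v2/[-]
after 5 — deliver 0→2: n2:prim/v2/[-]
after 6 — deliver 2→0: ·
after 7 — deliver 0→1: n1:back/v2/[-]
after 8 — deliver 1→0: ·
after 9 — deliver 0→1: ·
after 10 — deliver 2→0: ·
after 11 — crash(2): n2:✗prim/v2/[-]
after 12 — recover(2): n2:prim/v2/[-]
after 13 — timeout(2): n2:back/v3/[-]
after 14 — deliver 1→2: ·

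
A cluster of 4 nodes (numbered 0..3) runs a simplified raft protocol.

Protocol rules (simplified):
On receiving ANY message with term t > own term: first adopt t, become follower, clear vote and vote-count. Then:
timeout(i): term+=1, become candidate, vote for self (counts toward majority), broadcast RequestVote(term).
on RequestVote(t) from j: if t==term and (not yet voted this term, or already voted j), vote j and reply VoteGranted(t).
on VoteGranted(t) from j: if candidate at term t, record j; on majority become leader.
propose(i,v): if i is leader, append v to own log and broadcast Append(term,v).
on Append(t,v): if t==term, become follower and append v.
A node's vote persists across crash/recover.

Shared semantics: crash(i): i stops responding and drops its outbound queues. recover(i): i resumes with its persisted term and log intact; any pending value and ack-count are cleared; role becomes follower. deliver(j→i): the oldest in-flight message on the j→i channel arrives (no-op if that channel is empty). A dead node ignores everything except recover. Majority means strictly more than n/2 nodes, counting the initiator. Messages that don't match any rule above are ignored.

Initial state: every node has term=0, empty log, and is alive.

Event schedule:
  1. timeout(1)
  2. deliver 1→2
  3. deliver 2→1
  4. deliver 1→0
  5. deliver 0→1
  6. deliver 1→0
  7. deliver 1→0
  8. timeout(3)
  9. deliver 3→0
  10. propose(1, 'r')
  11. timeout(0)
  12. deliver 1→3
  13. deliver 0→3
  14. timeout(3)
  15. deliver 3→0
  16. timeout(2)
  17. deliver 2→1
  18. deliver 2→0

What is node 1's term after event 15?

step 1 timeout(1): 1={cand,t=1,log=-}
step 2 deliver 1→2: 2={foll,t=1,log=-}
step 3 deliver 2→1: —
step 4 deliver 1→0: 0={foll,t=1,log=-}
step 5 deliver 0→1: 1={lead,t=1,log=-}
step 6 deliver 1→0: —
step 7 deliver 1→0: —
step 8 timeout(3): 3={cand,t=1,log=-}
step 9 deliver 3→0: —
step 10 propose(1,'r'): 1={lead,t=1,log=r}
step 11 timeout(0): 0={cand,t=2,log=-}
step 12 deliver 1→3: —
step 13 deliver 0→3: 3={foll,t=2,log=-}
step 14 timeout(3): 3={cand,t=3,log=-}
step 15 deliver 3→0: —

1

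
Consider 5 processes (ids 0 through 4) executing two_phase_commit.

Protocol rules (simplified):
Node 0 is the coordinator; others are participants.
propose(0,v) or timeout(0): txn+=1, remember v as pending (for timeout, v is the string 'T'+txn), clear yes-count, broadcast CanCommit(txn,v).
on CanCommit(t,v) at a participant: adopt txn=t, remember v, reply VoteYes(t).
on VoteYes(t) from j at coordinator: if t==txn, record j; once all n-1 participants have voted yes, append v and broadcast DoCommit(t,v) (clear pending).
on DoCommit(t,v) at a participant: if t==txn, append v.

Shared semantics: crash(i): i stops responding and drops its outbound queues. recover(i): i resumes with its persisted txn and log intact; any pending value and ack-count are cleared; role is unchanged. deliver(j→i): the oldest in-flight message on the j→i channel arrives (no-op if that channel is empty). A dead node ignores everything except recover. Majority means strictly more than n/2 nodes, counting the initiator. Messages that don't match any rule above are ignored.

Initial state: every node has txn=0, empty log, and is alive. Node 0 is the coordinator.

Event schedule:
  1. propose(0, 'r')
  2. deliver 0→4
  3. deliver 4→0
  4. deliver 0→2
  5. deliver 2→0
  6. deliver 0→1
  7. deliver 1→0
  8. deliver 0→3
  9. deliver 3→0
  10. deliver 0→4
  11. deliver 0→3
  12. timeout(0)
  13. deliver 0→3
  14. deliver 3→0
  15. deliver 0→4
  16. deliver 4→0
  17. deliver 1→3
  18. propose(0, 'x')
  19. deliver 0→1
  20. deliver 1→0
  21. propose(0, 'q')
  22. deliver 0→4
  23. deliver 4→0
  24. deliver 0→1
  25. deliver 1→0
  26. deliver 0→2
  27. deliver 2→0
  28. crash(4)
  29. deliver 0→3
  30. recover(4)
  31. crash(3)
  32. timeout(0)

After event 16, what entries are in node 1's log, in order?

empty

e1 propose(0,'r'): 0[coor,t=1,-]
e2 deliver 0→4: 4[part,t=1,-]
e3 deliver 4→0: ·
e4 deliver 0→2: 2[part,t=1,-]
e5 deliver 2→0: ·
e6 deliver 0→1: 1[part,t=1,-]
e7 deliver 1→0: ·
e8 deliver 0→3: 3[part,t=1,-]
e9 deliver 3→0: 0[coor,t=1,r]
e10 deliver 0→4: 4[part,t=1,r]
e11 deliver 0→3: 3[part,t=1,r]
e12 timeout(0): 0[coor,t=2,r]
e13 deliver 0→3: 3[part,t=2,r]
e14 deliver 3→0: ·
e15 deliver 0→4: 4[part,t=2,r]
e16 deliver 4→0: ·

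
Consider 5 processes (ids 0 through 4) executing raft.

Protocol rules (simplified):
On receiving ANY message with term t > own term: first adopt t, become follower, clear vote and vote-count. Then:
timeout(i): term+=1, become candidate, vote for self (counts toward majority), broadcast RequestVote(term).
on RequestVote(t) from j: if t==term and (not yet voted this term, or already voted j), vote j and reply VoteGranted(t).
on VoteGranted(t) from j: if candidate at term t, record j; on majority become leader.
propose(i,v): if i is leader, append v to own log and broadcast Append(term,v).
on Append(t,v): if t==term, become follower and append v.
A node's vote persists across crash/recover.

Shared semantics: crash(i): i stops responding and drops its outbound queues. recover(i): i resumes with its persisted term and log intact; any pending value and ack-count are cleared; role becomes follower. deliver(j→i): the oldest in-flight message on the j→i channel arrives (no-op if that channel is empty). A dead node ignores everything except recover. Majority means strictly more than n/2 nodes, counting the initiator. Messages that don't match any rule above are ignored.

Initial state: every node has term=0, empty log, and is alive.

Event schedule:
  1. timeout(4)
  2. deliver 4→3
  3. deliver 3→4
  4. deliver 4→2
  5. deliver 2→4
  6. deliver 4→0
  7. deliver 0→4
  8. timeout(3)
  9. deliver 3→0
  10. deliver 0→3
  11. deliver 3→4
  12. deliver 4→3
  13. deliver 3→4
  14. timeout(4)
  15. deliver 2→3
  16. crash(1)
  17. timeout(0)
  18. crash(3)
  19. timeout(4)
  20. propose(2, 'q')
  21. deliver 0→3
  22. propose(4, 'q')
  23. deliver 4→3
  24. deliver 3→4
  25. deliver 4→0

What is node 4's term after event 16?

3

step 1 timeout(4): 4={cand,t=1,log=-}
step 2 deliver 4→3: 3={foll,t=1,log=-}
step 3 deliver 3→4: —
step 4 deliver 4→2: 2={foll,t=1,log=-}
step 5 deliver 2→4: 4={lead,t=1,log=-}
step 6 deliver 4→0: 0={foll,t=1,log=-}
step 7 deliver 0→4: —
step 8 timeout(3): 3={cand,t=2,log=-}
step 9 deliver 3→0: 0={foll,t=2,log=-}
step 10 deliver 0→3: —
step 11 deliver 3→4: 4={foll,t=2,log=-}
step 12 deliver 4→3: 3={lead,t=2,log=-}
step 13 deliver 3→4: —
step 14 timeout(4): 4={cand,t=3,log=-}
step 15 deliver 2→3: —
step 16 crash(1): 1={✗foll,t=0,log=-}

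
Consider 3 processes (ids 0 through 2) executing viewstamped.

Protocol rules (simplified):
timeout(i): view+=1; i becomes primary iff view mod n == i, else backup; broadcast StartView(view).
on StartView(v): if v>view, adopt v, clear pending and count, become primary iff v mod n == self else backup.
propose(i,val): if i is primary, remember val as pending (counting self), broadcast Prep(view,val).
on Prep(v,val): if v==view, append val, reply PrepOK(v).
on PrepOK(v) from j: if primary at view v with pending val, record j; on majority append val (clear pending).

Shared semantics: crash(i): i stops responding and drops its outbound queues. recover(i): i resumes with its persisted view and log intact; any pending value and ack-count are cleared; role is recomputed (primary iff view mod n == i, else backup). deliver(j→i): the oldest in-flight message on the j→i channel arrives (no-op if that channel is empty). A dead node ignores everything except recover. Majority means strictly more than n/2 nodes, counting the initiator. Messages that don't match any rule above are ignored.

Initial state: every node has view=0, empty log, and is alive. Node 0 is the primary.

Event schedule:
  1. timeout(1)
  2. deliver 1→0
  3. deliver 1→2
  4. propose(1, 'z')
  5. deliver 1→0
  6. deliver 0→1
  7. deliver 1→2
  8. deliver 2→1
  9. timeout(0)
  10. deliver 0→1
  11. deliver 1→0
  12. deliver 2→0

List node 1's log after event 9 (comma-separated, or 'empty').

z

after 1 — timeout(1): n1:prim/v1/[-]
after 2 — deliver 1→0: n0:back/v1/[-]
after 3 — deliver 1→2: n2:back/v1/[-]
after 4 — propose(1,'z'): ·
after 5 — deliver 1→0: n0:back/v1/[z]
after 6 — deliver 0→1: n1:prim/v1/[z]
after 7 — deliver 1→2: n2:back/v1/[z]
after 8 — deliver 2→1: ·
after 9 — timeout(0): n0:back/v2/[z]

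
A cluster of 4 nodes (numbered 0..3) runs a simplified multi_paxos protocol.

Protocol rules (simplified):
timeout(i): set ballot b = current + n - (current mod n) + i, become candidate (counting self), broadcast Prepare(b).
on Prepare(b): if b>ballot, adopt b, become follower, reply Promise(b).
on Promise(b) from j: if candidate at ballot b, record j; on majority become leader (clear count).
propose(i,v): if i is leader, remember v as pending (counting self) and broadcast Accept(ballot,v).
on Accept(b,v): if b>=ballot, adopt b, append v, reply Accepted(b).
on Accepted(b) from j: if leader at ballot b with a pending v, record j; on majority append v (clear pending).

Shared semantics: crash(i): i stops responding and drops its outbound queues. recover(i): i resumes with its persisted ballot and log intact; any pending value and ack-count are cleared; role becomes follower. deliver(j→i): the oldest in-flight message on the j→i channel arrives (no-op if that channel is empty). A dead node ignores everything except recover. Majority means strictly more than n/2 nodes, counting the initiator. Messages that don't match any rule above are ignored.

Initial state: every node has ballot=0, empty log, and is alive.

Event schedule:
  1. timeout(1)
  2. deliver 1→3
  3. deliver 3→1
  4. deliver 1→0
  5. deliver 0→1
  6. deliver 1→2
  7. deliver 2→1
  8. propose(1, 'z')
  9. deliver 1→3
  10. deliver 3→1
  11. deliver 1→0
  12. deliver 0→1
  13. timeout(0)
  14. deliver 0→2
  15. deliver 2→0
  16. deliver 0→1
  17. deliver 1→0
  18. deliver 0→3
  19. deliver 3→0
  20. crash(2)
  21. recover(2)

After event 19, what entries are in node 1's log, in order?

z

e1 timeout(1): 1[cand,b=5,-]
e2 deliver 1→3: 3[foll,b=5,-]
e3 deliver 3→1: ·
e4 deliver 1→0: 0[foll,b=5,-]
e5 deliver 0→1: 1[lead,b=5,-]
e6 deliver 1→2: 2[foll,b=5,-]
e7 deliver 2→1: ·
e8 propose(1,'z'): ·
e9 deliver 1→3: 3[foll,b=5,z]
e10 deliver 3→1: ·
e11 deliver 1→0: 0[foll,b=5,z]
e12 deliver 0→1: 1[lead,b=5,z]
e13 timeout(0): 0[cand,b=8,z]
e14 deliver 0→2: 2[foll,b=8,-]
e15 deliver 2→0: ·
e16 deliver 0→1: 1[foll,b=8,z]
e17 deliver 1→0: 0[lead,b=8,z]
e18 deliver 0→3: 3[foll,b=8,z]
e19 deliver 3→0: ·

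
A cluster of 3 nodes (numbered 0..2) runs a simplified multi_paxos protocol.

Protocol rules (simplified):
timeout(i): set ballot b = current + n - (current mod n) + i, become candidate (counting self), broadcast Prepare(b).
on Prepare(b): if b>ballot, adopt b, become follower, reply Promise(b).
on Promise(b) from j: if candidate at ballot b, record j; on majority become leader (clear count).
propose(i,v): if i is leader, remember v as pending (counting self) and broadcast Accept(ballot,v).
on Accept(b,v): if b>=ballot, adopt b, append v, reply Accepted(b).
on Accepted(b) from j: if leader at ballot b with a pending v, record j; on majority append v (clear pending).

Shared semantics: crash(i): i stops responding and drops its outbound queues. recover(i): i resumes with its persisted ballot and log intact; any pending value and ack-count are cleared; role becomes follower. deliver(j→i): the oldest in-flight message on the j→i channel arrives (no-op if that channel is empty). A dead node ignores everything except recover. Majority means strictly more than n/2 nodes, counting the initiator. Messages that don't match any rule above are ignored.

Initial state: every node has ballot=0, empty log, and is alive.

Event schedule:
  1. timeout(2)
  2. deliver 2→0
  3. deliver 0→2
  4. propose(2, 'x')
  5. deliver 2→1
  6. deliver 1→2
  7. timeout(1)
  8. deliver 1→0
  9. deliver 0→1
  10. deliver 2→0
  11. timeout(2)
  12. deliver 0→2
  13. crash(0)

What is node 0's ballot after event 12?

7

after 1 — timeout(2): n2:cand/b5/[-]
after 2 — deliver 2→0: n0:foll/b5/[-]
after 3 — deliver 0→2: n2:lead/b5/[-]
after 4 — propose(2,'x'): ·
after 5 — deliver 2→1: n1:foll/b5/[-]
after 6 — deliver 1→2: ·
after 7 — timeout(1): n1:cand/b7/[-]
after 8 — deliver 1→0: n0:foll/b7/[-]
after 9 — deliver 0→1: n1:lead/b7/[-]
after 10 — deliver 2→0: ·
after 11 — timeout(2): n2:cand/b8/[-]
after 12 — deliver 0→2: ·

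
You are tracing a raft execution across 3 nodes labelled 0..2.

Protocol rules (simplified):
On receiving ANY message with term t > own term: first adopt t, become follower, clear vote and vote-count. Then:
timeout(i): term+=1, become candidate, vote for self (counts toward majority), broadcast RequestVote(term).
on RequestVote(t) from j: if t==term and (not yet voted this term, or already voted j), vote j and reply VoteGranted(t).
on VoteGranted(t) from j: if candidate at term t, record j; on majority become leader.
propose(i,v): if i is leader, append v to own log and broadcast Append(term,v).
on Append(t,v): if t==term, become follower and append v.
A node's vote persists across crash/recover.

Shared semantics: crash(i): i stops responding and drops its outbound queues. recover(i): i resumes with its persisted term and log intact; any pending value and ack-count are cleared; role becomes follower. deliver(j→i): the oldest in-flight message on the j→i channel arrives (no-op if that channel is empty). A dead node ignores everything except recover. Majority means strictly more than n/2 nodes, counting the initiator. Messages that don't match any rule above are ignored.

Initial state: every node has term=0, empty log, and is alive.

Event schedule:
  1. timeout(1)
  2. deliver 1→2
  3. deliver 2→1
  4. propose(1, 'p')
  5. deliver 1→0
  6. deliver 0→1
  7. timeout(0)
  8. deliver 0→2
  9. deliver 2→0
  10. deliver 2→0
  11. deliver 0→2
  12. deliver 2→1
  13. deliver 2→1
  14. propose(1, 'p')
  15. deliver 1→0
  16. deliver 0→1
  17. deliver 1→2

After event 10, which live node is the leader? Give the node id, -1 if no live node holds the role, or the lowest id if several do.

0

e1 timeout(1): 1[cand,t=1,-]
e2 deliver 1→2: 2[foll,t=1,-]
e3 deliver 2→1: 1[lead,t=1,-]
e4 propose(1,'p'): 1[lead,t=1,p]
e5 deliver 1→0: 0[foll,t=1,-]
e6 deliver 0→1: ·
e7 timeout(0): 0[cand,t=2,-]
e8 deliver 0→2: 2[foll,t=2,-]
e9 deliver 2→0: 0[lead,t=2,-]
e10 deliver 2→0: ·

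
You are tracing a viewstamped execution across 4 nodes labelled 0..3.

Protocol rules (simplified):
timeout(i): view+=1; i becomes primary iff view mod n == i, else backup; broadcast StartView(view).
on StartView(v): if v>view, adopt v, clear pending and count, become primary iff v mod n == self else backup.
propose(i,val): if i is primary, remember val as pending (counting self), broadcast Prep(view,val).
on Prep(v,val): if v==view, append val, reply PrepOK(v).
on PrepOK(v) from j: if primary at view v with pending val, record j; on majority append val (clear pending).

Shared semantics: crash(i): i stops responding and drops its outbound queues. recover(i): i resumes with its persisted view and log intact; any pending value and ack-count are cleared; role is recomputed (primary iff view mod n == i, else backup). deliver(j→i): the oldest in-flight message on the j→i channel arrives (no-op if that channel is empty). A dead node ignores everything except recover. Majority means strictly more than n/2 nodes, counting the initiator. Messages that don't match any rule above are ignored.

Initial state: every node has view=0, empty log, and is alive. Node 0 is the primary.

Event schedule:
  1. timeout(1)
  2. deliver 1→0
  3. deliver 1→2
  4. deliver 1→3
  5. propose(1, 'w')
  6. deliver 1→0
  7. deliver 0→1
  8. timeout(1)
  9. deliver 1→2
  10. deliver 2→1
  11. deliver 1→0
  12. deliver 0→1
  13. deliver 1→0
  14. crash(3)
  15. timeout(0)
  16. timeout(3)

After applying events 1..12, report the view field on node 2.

1

after 1 — timeout(1): n1:prim/v1/[-]
after 2 — deliver 1→0: n0:back/v1/[-]
after 3 — deliver 1→2: n2:back/v1/[-]
after 4 — deliver 1→3: n3:back/v1/[-]
after 5 — propose(1,'w'): ·
after 6 — deliver 1→0: n0:back/v1/[w]
after 7 — deliver 0→1: ·
after 8 — timeout(1): n1:back/v2/[-]
after 9 — deliver 1→2: n2:back/v1/[w]
after 10 — deliver 2→1: ·
after 11 — deliver 1→0: n0:back/v2/[w]
after 12 — deliver 0→1: ·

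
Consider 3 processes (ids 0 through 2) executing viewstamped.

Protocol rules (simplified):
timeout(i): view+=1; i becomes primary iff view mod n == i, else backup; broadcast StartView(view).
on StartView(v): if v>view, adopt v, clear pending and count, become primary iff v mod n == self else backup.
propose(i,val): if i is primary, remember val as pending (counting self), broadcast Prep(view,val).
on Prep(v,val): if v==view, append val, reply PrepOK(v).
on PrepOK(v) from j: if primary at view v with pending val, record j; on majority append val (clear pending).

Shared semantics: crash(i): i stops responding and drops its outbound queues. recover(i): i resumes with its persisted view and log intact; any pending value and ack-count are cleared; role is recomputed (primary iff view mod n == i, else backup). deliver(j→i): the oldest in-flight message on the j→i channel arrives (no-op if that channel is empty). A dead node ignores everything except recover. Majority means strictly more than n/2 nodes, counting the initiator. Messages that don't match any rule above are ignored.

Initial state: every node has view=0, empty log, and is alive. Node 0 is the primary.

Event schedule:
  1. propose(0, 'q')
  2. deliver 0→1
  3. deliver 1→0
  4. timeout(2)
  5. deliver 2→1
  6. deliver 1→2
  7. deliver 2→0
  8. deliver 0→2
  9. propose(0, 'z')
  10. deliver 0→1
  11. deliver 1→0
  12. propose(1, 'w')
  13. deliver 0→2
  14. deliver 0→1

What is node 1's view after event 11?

1

e1 propose(0,'q'): ·
e2 deliver 0→1: 1[back,v=0,q]
e3 deliver 1→0: 0[prim,v=0,q]
e4 timeout(2): 2[back,v=1,-]
e5 deliver 2→1: 1[prim,v=1,q]
e6 deliver 1→2: ·
e7 deliver 2→0: 0[back,v=1,q]
e8 deliver 0→2: ·
e9 propose(0,'z'): ·
e10 deliver 0→1: ·
e11 deliver 1→0: ·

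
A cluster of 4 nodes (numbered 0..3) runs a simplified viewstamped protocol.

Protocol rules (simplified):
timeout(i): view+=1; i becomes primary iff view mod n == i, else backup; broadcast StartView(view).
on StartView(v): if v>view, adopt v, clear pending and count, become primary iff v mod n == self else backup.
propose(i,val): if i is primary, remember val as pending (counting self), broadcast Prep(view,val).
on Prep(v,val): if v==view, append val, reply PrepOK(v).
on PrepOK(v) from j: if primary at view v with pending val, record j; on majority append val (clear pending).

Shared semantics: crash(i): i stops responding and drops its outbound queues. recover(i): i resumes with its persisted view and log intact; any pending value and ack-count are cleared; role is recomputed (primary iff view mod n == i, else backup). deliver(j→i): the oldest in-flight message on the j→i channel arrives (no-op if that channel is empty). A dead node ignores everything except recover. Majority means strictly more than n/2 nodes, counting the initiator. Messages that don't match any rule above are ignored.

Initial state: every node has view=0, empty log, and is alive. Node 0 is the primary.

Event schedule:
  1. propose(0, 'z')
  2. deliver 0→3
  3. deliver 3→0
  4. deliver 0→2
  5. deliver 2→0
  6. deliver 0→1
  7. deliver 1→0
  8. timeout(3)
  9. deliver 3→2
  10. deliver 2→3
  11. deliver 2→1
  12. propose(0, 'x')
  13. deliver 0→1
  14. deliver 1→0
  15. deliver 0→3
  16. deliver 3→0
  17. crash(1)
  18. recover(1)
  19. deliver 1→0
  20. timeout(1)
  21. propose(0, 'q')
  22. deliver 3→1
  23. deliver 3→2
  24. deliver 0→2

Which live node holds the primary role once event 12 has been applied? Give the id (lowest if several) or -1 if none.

0

step 1 propose(0,'z'): —
step 2 deliver 0→3: 3={back,v=0,log=z}
step 3 deliver 3→0: —
step 4 deliver 0→2: 2={back,v=0,log=z}
step 5 deliver 2→0: 0={prim,v=0,log=z}
step 6 deliver 0→1: 1={back,v=0,log=z}
step 7 deliver 1→0: —
step 8 timeout(3): 3={back,v=1,log=z}
step 9 deliver 3→2: 2={back,v=1,log=z}
step 10 deliver 2→3: —
step 11 deliver 2→1: —
step 12 propose(0,'x'): —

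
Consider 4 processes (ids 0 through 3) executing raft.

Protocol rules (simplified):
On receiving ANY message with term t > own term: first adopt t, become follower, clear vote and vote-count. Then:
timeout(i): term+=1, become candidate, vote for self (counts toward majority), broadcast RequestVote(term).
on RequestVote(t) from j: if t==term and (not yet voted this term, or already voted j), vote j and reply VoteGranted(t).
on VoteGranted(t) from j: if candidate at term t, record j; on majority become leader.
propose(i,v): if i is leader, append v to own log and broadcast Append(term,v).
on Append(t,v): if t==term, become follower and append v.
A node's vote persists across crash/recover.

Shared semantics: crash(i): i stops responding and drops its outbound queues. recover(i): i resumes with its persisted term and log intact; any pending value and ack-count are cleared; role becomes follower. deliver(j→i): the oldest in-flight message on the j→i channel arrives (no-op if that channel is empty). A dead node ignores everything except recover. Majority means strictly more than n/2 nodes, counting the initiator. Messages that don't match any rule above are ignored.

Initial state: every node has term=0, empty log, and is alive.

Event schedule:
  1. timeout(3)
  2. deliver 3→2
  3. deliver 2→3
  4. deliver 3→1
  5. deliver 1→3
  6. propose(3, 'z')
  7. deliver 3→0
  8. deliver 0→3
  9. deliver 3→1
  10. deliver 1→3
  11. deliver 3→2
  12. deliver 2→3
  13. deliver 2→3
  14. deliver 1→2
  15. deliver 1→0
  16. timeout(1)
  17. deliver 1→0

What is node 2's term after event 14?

[1] timeout(3) → N3(cand t1 [-])
[2] deliver 3→2 → N2(foll t1 [-])
[3] deliver 2→3 → ∅
[4] deliver 3→1 → N1(foll t1 [-])
[5] deliver 1→3 → N3(lead t1 [-])
[6] propose(3,'z') → N3(lead t1 [z])
[7] deliver 3→0 → N0(foll t1 [-])
[8] deliver 0→3 → ∅
[9] deliver 3→1 → N1(foll t1 [z])
[10] deliver 1→3 → ∅
[11] deliver 3→2 → N2(foll t1 [z])
[12] deliver 2→3 → ∅
[13] deliver 2→3 → ∅
[14] deliver 1→2 → ∅

1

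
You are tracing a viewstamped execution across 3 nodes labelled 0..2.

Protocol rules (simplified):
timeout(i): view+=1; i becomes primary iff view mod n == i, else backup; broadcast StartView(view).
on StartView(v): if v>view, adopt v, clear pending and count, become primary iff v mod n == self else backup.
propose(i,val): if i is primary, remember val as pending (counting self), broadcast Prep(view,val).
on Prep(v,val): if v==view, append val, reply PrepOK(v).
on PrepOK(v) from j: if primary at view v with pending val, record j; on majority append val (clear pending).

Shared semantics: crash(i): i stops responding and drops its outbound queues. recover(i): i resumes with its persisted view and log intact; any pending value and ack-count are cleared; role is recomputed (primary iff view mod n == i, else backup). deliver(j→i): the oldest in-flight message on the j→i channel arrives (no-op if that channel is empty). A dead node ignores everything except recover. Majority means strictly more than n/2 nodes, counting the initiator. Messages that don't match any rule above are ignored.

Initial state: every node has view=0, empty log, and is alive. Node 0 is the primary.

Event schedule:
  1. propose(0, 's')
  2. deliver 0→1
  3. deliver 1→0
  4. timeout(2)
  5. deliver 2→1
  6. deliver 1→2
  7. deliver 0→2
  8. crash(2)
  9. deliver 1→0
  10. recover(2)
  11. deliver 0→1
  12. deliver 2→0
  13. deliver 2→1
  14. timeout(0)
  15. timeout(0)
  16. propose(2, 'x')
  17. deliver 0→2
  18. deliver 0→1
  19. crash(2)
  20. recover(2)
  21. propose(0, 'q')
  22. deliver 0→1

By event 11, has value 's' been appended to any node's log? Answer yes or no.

yes

e1 propose(0,'s'): ·
e2 deliver 0→1: 1[back,v=0,s]
e3 deliver 1→0: 0[prim,v=0,s]
e4 timeout(2): 2[back,v=1,-]
e5 deliver 2→1: 1[prim,v=1,s]
e6 deliver 1→2: ·
e7 deliver 0→2: ·
e8 crash(2): 2[✗back,v=1,-]
e9 deliver 1→0: ·
e10 recover(2): 2[back,v=1,-]
e11 deliver 0→1: ·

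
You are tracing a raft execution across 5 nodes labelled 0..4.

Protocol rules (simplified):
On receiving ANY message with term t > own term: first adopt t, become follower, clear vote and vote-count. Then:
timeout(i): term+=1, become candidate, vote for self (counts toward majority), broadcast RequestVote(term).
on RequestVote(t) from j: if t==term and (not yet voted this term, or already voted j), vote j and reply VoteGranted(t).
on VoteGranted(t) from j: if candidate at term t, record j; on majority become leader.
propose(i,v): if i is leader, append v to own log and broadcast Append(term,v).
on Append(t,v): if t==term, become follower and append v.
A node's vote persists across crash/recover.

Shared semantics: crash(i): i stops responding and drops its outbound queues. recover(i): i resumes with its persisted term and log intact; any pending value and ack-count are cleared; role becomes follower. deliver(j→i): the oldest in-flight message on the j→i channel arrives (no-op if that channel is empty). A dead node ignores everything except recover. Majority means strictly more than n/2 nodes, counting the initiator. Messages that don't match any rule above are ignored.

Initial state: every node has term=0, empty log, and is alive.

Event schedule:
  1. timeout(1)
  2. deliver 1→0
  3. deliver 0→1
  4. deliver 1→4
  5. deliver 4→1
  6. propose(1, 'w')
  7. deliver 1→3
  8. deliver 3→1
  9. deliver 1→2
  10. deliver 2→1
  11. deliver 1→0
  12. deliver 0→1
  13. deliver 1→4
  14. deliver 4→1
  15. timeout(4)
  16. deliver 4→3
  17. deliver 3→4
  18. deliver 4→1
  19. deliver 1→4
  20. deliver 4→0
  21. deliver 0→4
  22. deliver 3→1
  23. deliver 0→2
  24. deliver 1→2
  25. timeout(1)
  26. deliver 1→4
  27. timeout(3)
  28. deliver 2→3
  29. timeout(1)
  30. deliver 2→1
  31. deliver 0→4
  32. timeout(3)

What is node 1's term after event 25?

1. timeout(1):  <1:cand t1 ->
2. deliver 1→0:  <0:foll t1 ->
3. deliver 0→1:  nop
4. deliver 1→4:  <4:foll t1 ->
5. deliver 4→1:  <1:lead t1 ->
6. propose(1,'w'):  <1:lead t1 w>
7. deliver 1→3:  <3:foll t1 ->
8. deliver 3→1:  nop
9. deliver 1→2:  <2:foll t1 ->
10. deliver 2→1:  nop
11. deliver 1→0:  <0:foll t1 w>
12. deliver 0→1:  nop
13. deliver 1→4:  <4:foll t1 w>
14. deliver 4→1:  nop
15. timeout(4):  <4:cand t2 w>
16. deliver 4→3:  <3:foll t2 ->
17. deliver 3→4:  nop
18. deliver 4→1:  <1:foll t2 w>
19. deliver 1→4:  <4:lead t2 w>
20. deliver 4→0:  <0:foll t2 w>
21. deliver 0→4:  nop
22. deliver 3→1:  nop
23. deliver 0→2:  nop
24. deliver 1→2:  <2:foll t1 w>
25. timeout(1):  <1:cand t3 w>

3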